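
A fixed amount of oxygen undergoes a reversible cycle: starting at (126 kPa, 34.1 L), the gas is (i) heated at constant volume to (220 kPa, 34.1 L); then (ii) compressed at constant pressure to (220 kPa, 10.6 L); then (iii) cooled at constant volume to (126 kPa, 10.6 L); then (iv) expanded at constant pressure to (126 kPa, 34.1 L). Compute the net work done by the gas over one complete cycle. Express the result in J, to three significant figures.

W_net ≈ -2210 J

Constant-volume legs do no work.
W(ii) = (220)(10.6 − 34.1) = -5170 J; W(iv) = (126)(34.1 − 10.6) = 2961 J.
W_net = -5170 + 2961 = -2209 J (the counter-clockwise enclosed area).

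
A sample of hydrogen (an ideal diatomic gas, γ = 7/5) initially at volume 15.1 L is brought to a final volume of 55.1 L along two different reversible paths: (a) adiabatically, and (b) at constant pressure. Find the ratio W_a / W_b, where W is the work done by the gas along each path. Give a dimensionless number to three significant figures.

W_a / W_b ≈ 0.381

Path (a) adiabatic: W = P₁V₁(1 − (V₁/V₂)^(γ−1))/(γ−1) → W_a/(P₁V₁) = 1.01.
Path (b) isobaric: W = P₁(V₂ − V₁) → W_b/(P₁V₁) = 2.649.
W_a / W_b = 1.01 / 2.649 = 0.3814.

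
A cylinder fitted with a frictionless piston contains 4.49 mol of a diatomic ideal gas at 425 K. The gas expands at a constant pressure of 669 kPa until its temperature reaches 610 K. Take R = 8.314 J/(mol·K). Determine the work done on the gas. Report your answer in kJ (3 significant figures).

W ≈ -6.91 kJ

Isobaric: W = P ΔV = nR ΔT.
W = (4.49)(8.314)(610 − 425) = 6906 J.
Work on gas = −W_by = -6906 J.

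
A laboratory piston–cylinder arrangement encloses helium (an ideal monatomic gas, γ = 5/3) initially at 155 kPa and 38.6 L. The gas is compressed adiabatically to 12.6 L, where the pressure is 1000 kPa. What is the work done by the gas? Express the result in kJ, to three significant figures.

W ≈ -9.93 kJ

Adiabatic: W = (P₁V₁ − P₂V₂)/(γ − 1) with γ = 5/3.
P₁V₁ = 5983 J, P₂V₂ = 12600 J.
W = (5983 − 12600) / 0.6667 = -9925 J.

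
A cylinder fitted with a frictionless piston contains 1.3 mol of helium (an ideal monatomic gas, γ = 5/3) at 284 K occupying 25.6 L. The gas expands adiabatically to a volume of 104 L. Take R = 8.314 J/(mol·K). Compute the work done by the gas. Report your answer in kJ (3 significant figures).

Adiabatic: TV^(γ−1) = const with γ = 5/3.
T₂ = T₁ (V₁/V₂)^(γ−1) = 284 × (25.6/104)^0.667 = 284 × 0.3928 = 111.5 K.
W_by = nCᵥ(T₁ − T₂) = (1.3)(12.47)(284 − 111.5) = 2796 J.

W ≈ 2.80 kJ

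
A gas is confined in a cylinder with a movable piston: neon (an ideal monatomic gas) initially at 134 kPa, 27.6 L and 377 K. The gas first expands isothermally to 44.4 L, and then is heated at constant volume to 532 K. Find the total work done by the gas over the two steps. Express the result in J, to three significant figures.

W_total ≈ 1760 J

Step 1 (isothermal): W = P₁V₁ ln(V₂/V₁) = (3698) ln(44.4/27.6) = 1758 J.
Step 2 (isochoric): W = 0 (constant volume).
W_total = 1758 + 0 = 1758 J.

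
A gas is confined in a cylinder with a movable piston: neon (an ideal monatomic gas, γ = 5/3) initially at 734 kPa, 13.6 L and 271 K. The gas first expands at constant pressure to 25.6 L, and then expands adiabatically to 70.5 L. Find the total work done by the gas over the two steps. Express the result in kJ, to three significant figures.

W_total ≈ 22.6 kJ

Step 1 (isobaric): W = PΔV = (734 kPa)(25.6 − 13.6 L) = 8808 J.
After step 1: P = 734 kPa, V = 25.6 L, T = 510.1 K.
Step 2 (adiabatic): W = (P₁V₁ − P₂V₂)/(γ−1) = (18790 − 9564)/0.667 = 13840 J.
W_total = 8808 + 13840 = 22648 J.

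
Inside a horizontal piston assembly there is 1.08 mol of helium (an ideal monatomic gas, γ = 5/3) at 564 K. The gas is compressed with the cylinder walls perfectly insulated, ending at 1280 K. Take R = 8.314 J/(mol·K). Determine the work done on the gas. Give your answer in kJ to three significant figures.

W ≈ 9.64 kJ

Adiabatic ⇒ Q = 0, so W_by = −ΔU = nCᵥ(T₁ − T₂).
Cᵥ = 3R/2 = 12.47 J/(mol·K).
W = (1.08)(12.47)(564 − 1280) = -9644 J.
Work on gas = −W_by = 9644 J.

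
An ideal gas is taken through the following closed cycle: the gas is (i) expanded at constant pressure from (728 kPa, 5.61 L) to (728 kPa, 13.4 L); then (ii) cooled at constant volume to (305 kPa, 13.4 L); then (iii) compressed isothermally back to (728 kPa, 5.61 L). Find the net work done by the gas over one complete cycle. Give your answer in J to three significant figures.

Leg (i): W = PΔV = (728)(13.4 − 5.61) = 5671 J.
Leg (ii): W = 0.
Leg (iii): W = PᵢVᵢ ln(V_f/Vᵢ) = (4087) ln(5.61/13.4) = -3559 J.
W_net = 5671 − 3559 = 2113 J.

W_net ≈ 2110 J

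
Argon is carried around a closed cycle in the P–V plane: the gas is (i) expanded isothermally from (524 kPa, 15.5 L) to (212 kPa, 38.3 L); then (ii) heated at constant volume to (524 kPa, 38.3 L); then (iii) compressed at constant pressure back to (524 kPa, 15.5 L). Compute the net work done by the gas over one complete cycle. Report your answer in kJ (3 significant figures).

W_net ≈ -4.60 kJ

Leg (i): W = PᵢVᵢ ln(V_f/Vᵢ) = (8122) ln(38.3/15.5) = 7347 J.
Leg (ii): W = 0.
Leg (iii): W = PΔV = (524)(15.5 − 38.3) = -11947 J.
W_net = 7347 − 11947 = -4600 J.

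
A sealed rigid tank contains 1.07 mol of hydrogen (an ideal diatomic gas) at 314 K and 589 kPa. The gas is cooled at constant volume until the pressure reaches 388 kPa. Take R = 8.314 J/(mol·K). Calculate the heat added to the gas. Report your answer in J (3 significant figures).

Constant volume ⇒ W = 0, so Q = ΔU = nCᵥΔT with Cᵥ = 5R/2 = 20.79 J/(mol·K).
At constant V, T₂/T₁ = P₂/P₁ ⇒ ΔT = T₁(P₂/P₁ − 1) = 314·(388/589 − 1) = -107.2 K.
ΔU = (1.07)(20.79)(-107.2) = -2383 J.

Q ≈ -2380 J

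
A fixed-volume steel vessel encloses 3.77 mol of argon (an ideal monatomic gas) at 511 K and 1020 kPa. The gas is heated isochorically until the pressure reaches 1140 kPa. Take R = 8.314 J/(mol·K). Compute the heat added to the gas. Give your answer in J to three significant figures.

Constant volume ⇒ W = 0, so Q = ΔU = nCᵥΔT with Cᵥ = 3R/2 = 12.47 J/(mol·K).
At constant V, T₂/T₁ = P₂/P₁ ⇒ ΔT = T₁(P₂/P₁ − 1) = 511·(1140/1020 − 1) = 60.12 K.
ΔU = (3.77)(12.47)(60.12) = 2826 J.

Q ≈ 2830 J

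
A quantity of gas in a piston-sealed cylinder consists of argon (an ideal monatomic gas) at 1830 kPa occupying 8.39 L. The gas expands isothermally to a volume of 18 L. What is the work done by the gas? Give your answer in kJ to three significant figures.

Isothermal: W = nRT ln(V₂/V₁) = P₁V₁ ln(V₂/V₁).
P₁V₁ = (1830 kPa)(8.39 L) = 15354 J.
W = 15354 × ln(18/8.39) = 15354 × 0.7633
W_by_gas = 11720 J.

W ≈ 11.7 kJ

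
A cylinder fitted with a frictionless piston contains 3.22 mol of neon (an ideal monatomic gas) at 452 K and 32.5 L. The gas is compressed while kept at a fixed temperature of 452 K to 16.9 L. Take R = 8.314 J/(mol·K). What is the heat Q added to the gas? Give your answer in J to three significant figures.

Isothermal ⇒ ΔU = 0, so Q = W = nRT ln(V₂/V₁).
Q = (3.22)(8.314)(452) ln(16.9/32.5) = 12101 × -0.6539 = -7913 J.

Q ≈ -7910 J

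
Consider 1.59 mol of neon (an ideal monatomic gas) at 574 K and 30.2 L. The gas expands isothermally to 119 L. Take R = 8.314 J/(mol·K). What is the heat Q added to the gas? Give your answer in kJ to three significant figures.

Isothermal ⇒ ΔU = 0, so Q = W = nRT ln(V₂/V₁).
Q = (1.59)(8.314)(574) ln(119/30.2) = 7588 × 1.371 = 10405 J.

Q ≈ 10.4 kJ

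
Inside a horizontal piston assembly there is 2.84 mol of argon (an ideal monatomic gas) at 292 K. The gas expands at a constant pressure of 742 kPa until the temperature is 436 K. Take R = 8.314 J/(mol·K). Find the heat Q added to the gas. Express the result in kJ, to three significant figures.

Q ≈ 8.50 kJ

Isobaric: W = nRΔT = (2.84)(8.314)(144) = 3400 J.
ΔU = nCᵥΔT with Cᵥ = 3R/2: ΔU = (2.84)(12.47)(144) = 5100 J.
Q = ΔU + W = 5100 + 3400 = 8500 J.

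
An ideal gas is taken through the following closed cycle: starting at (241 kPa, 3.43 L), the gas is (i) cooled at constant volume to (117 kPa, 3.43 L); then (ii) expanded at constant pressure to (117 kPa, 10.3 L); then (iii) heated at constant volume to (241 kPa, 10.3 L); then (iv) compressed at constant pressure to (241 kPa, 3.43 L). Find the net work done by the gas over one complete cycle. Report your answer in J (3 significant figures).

Constant-volume legs do no work.
W(ii) = (117)(10.3 − 3.43) = 803.8 J; W(iv) = (241)(3.43 − 10.3) = -1656 J.
W_net = 803.8 − 1656 = -851.9 J (the counter-clockwise enclosed area).

W_net ≈ -852 J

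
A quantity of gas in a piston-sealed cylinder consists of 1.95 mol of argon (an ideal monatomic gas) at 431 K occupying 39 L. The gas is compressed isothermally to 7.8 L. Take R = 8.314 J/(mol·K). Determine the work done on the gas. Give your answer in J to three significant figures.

W ≈ 11200 J

Isothermal: W = nRT ln(V₂/V₁).
W = (1.95)(8.314)(431) × ln(7.8/39)
  = 6988 × -1.609
W_by_gas = -11246 J; work on gas = −W_by = 11246 J.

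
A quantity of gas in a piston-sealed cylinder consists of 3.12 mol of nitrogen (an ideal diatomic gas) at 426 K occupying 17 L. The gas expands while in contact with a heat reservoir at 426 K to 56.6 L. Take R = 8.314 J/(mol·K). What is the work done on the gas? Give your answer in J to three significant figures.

W ≈ -13300 J

Isothermal: W = nRT ln(V₂/V₁).
W = (3.12)(8.314)(426) × ln(56.6/17)
  = 11050 × 1.203
W_by_gas = 13291 J; work on gas = −W_by = -13291 J.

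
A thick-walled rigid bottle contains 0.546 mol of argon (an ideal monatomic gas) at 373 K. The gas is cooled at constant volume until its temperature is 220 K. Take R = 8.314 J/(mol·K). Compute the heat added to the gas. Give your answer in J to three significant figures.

Constant volume ⇒ W = 0, so Q = ΔU = nCᵥΔT with Cᵥ = 3R/2 = 12.47 J/(mol·K).
ΔU = (0.546)(12.47)(220 − 373) = -1042 J.

Q ≈ -1040 J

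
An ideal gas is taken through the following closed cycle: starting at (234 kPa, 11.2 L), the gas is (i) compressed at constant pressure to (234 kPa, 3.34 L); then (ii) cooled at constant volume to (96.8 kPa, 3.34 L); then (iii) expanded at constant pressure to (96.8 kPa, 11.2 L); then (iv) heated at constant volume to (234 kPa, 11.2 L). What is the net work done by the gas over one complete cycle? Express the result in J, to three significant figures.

W_net ≈ -1080 J

Constant-volume legs do no work.
W(i) = (234)(3.34 − 11.2) = -1839 J; W(iii) = (96.8)(11.2 − 3.34) = 760.8 J.
W_net = -1839 + 760.8 = -1078 J (the counter-clockwise enclosed area).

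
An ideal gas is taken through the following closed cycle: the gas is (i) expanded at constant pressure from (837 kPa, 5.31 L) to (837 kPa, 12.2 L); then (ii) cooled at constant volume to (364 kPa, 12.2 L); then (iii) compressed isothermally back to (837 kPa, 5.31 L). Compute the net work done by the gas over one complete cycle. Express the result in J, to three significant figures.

Leg (i): W = PΔV = (837)(12.2 − 5.31) = 5767 J.
Leg (ii): W = 0.
Leg (iii): W = PᵢVᵢ ln(V_f/Vᵢ) = (4441) ln(5.31/12.2) = -3694 J.
W_net = 5767 − 3694 = 2073 J.

W_net ≈ 2070 J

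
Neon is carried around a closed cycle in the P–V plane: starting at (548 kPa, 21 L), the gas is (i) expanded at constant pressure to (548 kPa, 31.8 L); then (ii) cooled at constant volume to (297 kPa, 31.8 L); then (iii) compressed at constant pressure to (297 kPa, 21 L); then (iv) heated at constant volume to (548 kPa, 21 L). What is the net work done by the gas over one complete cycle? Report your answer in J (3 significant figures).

W_net ≈ 2710 J

Constant-volume legs do no work.
W(i) = (548)(31.8 − 21) = 5918 J; W(iii) = (297)(21 − 31.8) = -3208 J.
W_net = 5918 − 3208 = 2711 J (the clockwise enclosed area).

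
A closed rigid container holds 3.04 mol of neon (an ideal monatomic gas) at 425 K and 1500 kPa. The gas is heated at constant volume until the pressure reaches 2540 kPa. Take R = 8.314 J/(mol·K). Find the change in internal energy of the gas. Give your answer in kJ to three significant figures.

ΔU ≈ 11.2 kJ

Constant volume ⇒ W = 0, so Q = ΔU = nCᵥΔT with Cᵥ = 3R/2 = 12.47 J/(mol·K).
At constant V, T₂/T₁ = P₂/P₁ ⇒ ΔT = T₁(P₂/P₁ − 1) = 425·(2540/1500 − 1) = 294.7 K.
ΔU = (3.04)(12.47)(294.7) = 11171 J.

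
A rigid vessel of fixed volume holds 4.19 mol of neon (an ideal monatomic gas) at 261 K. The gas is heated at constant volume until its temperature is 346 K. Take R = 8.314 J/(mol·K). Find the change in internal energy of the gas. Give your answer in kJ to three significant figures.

Constant volume ⇒ W = 0, so Q = ΔU = nCᵥΔT with Cᵥ = 3R/2 = 12.47 J/(mol·K).
ΔU = (4.19)(12.47)(346 − 261) = 4442 J.

ΔU ≈ 4.44 kJ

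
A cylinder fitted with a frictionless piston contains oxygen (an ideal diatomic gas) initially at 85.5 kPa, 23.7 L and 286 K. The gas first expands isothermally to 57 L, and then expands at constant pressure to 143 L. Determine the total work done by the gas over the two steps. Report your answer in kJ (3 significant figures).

Step 1 (isothermal): W = P₁V₁ ln(V₂/V₁) = (2026) ln(57/23.7) = 1778 J.
After step 1: P = 35.55 kPa, V = 57 L, T = 286 K.
Step 2 (isobaric): W = PΔV = (35.55 kPa)(143 − 57 L) = 3057 J.
W_total = 1778 + 3057 = 4836 J.

W_total ≈ 4.84 kJ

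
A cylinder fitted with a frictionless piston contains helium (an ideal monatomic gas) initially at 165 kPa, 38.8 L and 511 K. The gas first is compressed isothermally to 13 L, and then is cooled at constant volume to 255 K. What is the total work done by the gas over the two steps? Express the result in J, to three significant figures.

Step 1 (isothermal): W = P₁V₁ ln(V₂/V₁) = (6402) ln(13/38.8) = -7000 J.
Step 2 (isochoric): W = 0 (constant volume).
W_total = -7000 + 0 = -7000 J.

W_total ≈ -7000 J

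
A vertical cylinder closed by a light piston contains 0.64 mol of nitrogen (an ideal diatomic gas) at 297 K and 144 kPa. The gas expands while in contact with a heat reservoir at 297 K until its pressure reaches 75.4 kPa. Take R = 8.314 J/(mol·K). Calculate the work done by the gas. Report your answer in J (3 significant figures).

Isothermal process: W = nRT ln(V₂/V₁) = nRT ln(P₁/P₂).
W = (0.64)(8.314)(297) × ln(144/75.4)
  = 1580 × ln(1.91) = 1580 × 0.647
W_by_gas = 1022 J.

W ≈ 1020 J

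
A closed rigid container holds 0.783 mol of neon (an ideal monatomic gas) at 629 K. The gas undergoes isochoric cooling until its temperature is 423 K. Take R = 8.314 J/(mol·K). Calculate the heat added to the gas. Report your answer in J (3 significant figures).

Constant volume ⇒ W = 0, so Q = ΔU = nCᵥΔT with Cᵥ = 3R/2 = 12.47 J/(mol·K).
ΔU = (0.783)(12.47)(423 − 629) = -2012 J.

Q ≈ -2010 J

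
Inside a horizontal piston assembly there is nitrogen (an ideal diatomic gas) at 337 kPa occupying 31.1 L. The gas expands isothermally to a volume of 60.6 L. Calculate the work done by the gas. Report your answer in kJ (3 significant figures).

W ≈ 6.99 kJ

Isothermal: W = nRT ln(V₂/V₁) = P₁V₁ ln(V₂/V₁).
P₁V₁ = (337 kPa)(31.1 L) = 10481 J.
W = 10481 × ln(60.6/31.1) = 10481 × 0.6671
W_by_gas = 6992 J.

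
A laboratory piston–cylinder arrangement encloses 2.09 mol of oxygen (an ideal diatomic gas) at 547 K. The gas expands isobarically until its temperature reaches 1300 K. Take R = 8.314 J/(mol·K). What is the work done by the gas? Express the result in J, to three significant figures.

W ≈ 13100 J

Isobaric: W = P ΔV = nR ΔT.
W = (2.09)(8.314)(1300 − 547) = 13084 J.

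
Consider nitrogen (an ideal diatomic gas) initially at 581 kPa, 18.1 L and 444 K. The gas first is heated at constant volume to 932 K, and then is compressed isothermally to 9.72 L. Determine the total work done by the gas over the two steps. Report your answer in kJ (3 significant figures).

Step 1 (isochoric): W = 0 (constant volume).
After step 1: P = 1220 kPa (V unchanged).
Step 2 (isothermal): W = P₁V₁ ln(V₂/V₁) = (22074) ln(9.72/18.1) = -13724 J.
W_total = 0 − 13724 = -13724 J.

W_total ≈ -13.7 kJ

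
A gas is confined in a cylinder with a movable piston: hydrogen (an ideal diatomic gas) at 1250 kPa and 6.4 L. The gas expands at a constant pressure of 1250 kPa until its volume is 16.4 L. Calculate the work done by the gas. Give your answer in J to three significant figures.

Isobaric: W = P ΔV.
W = (1250 kPa)(16.4 − 6.4 L) = (1250)(10) = 12500 J.

W ≈ 12500 J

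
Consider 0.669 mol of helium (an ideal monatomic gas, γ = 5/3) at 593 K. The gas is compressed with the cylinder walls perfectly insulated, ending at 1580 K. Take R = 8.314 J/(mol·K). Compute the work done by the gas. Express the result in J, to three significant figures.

W ≈ -8230 J

Adiabatic ⇒ Q = 0, so W_by = −ΔU = nCᵥ(T₁ − T₂).
Cᵥ = 3R/2 = 12.47 J/(mol·K).
W = (0.669)(12.47)(593 − 1580) = -8235 J.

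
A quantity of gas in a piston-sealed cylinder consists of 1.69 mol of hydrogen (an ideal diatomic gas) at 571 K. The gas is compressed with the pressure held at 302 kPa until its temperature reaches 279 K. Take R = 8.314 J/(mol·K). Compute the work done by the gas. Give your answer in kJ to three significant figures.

W ≈ -4.10 kJ

Isobaric: W = P ΔV = nR ΔT.
W = (1.69)(8.314)(279 − 571) = -4103 J.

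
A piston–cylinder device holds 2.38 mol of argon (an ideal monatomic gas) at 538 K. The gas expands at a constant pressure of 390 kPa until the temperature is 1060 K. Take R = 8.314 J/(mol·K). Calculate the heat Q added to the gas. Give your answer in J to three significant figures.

Isobaric: W = nRΔT = (2.38)(8.314)(522) = 10329 J.
ΔU = nCᵥΔT with Cᵥ = 3R/2: ΔU = (2.38)(12.47)(522) = 15493 J.
Q = ΔU + W = 15493 + 10329 = 25822 J.

Q ≈ 25800 J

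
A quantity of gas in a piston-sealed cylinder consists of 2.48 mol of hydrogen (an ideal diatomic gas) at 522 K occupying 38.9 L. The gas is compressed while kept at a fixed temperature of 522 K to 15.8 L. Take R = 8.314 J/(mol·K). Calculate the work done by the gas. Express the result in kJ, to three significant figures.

Isothermal: W = nRT ln(V₂/V₁).
W = (2.48)(8.314)(522) × ln(15.8/38.9)
  = 10763 × -0.901
W_by_gas = -9697 J.

W ≈ -9.70 kJ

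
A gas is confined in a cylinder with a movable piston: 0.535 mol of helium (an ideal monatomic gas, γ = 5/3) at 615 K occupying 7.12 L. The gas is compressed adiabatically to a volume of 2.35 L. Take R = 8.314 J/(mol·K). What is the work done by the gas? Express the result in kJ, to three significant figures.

Adiabatic: TV^(γ−1) = const with γ = 5/3.
T₂ = T₁ (V₁/V₂)^(γ−1) = 615 × (7.12/2.35)^0.667 = 615 × 2.094 = 1288 K.
W_by = nCᵥ(T₁ − T₂) = (0.535)(12.47)(615 − 1288) = -4488 J.

W ≈ -4.49 kJ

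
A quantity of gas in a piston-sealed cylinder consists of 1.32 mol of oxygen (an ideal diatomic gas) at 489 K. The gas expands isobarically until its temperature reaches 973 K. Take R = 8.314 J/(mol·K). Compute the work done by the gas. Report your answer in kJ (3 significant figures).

Isobaric: W = P ΔV = nR ΔT.
W = (1.32)(8.314)(973 − 489) = 5312 J.

W ≈ 5.31 kJ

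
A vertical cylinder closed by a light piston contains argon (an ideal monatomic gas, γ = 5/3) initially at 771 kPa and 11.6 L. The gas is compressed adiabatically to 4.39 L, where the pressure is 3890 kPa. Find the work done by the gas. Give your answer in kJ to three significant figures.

Adiabatic: W = (P₁V₁ − P₂V₂)/(γ − 1) with γ = 5/3.
P₁V₁ = 8944 J, P₂V₂ = 17077 J.
W = (8944 − 17077) / 0.6667 = -12200 J.

W ≈ -12.2 kJ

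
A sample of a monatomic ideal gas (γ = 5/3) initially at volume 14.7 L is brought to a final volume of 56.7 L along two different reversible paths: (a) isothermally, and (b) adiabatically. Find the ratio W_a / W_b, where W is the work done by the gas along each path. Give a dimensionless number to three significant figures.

W_a / W_b ≈ 1.52

Path (a) isothermal: W = P₁V₁ ln(V₂/V₁) → W_a/(P₁V₁) = 1.35.
Path (b) adiabatic: W = P₁V₁(1 − (V₁/V₂)^(γ−1))/(γ−1) → W_b/(P₁V₁) = 0.8901.
W_a / W_b = 1.35 / 0.8901 = 1.517.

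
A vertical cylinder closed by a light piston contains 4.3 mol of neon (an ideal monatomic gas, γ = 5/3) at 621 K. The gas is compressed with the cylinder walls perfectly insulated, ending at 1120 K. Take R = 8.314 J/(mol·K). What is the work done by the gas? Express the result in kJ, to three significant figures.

W ≈ -26.8 kJ

Adiabatic ⇒ Q = 0, so W_by = −ΔU = nCᵥ(T₁ − T₂).
Cᵥ = 3R/2 = 12.47 J/(mol·K).
W = (4.3)(12.47)(621 − 1120) = -26759 J.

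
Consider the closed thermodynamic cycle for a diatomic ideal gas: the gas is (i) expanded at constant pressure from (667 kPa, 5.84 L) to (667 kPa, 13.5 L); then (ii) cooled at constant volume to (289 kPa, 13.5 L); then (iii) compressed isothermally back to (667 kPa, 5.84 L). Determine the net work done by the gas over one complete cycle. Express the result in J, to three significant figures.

Leg (i): W = PΔV = (667)(13.5 − 5.84) = 5109 J.
Leg (ii): W = 0.
Leg (iii): W = PᵢVᵢ ln(V_f/Vᵢ) = (3902) ln(5.84/13.5) = -3269 J.
W_net = 5109 − 3269 = 1840 J.

W_net ≈ 1840 J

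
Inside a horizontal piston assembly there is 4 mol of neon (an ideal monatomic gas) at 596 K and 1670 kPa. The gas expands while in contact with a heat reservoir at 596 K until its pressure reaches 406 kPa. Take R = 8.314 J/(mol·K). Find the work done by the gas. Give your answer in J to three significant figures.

Isothermal process: W = nRT ln(V₂/V₁) = nRT ln(P₁/P₂).
W = (4)(8.314)(596) × ln(1670/406)
  = 19821 × ln(4.113) = 19821 × 1.414
W_by_gas = 28031 J.

W ≈ 28000 J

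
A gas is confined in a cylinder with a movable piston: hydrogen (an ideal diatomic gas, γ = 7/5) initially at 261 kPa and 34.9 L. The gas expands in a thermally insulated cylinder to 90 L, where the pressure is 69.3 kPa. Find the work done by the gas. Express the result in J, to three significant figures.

Adiabatic: W = (P₁V₁ − P₂V₂)/(γ − 1) with γ = 7/5.
P₁V₁ = 9109 J, P₂V₂ = 6237 J.
W = (9109 − 6237) / 0.4 = 7180 J.

W ≈ 7180 J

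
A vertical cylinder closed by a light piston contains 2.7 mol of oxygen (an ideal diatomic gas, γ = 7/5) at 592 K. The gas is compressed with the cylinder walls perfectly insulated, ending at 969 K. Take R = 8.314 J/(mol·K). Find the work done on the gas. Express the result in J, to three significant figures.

Adiabatic ⇒ Q = 0, so W_by = −ΔU = nCᵥ(T₁ − T₂).
Cᵥ = 5R/2 = 20.79 J/(mol·K).
W = (2.7)(20.79)(592 − 969) = -21157 J.
Work on gas = −W_by = 21157 J.

W ≈ 21200 J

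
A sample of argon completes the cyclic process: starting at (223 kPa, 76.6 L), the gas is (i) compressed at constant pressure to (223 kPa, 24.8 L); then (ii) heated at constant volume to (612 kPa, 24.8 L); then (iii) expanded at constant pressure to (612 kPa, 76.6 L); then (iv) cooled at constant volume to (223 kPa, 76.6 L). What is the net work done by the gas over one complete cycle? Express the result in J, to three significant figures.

W_net ≈ 20200 J

Constant-volume legs do no work.
W(i) = (223)(24.8 − 76.6) = -11551 J; W(iii) = (612)(76.6 − 24.8) = 31702 J.
W_net = -11551 + 31702 = 20150 J (the clockwise enclosed area).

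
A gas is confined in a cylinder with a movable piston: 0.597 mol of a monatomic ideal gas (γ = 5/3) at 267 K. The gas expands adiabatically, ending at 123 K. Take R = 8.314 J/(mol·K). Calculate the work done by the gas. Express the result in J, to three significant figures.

W ≈ 1070 J

Adiabatic ⇒ Q = 0, so W_by = −ΔU = nCᵥ(T₁ − T₂).
Cᵥ = 3R/2 = 12.47 J/(mol·K).
W = (0.597)(12.47)(267 − 123) = 1072 J.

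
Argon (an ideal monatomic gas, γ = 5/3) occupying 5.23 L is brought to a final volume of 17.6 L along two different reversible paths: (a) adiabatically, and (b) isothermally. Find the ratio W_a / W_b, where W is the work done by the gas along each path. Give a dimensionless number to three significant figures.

Path (a) adiabatic: W = P₁V₁(1 − (V₁/V₂)^(γ−1))/(γ−1) → W_a/(P₁V₁) = 0.832.
Path (b) isothermal: W = P₁V₁ ln(V₂/V₁) → W_b/(P₁V₁) = 1.213.
W_a / W_b = 0.832 / 1.213 = 0.6857.

W_a / W_b ≈ 0.686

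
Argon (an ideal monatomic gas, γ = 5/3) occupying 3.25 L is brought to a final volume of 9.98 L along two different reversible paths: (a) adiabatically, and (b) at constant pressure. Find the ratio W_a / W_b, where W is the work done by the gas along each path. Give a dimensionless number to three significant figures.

Path (a) adiabatic: W = P₁V₁(1 − (V₁/V₂)^(γ−1))/(γ−1) → W_a/(P₁V₁) = 0.79.
Path (b) isobaric: W = P₁(V₂ − V₁) → W_b/(P₁V₁) = 2.071.
W_a / W_b = 0.79 / 2.071 = 0.3815.

W_a / W_b ≈ 0.381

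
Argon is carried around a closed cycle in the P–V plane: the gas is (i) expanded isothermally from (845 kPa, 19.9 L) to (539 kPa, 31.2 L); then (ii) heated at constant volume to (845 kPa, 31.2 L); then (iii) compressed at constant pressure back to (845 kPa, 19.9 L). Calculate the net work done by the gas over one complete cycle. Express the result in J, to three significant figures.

Leg (i): W = PᵢVᵢ ln(V_f/Vᵢ) = (16816) ln(31.2/19.9) = 7562 J.
Leg (ii): W = 0.
Leg (iii): W = PΔV = (845)(19.9 − 31.2) = -9548 J.
W_net = 7562 − 9548 = -1987 J.

W_net ≈ -1990 J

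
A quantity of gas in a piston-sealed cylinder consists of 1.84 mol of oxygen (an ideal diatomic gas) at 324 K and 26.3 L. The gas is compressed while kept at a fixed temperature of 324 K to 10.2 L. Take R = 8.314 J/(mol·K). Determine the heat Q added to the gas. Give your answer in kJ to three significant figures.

Isothermal ⇒ ΔU = 0, so Q = W = nRT ln(V₂/V₁).
Q = (1.84)(8.314)(324) ln(10.2/26.3) = 4956 × -0.9472 = -4695 J.

Q ≈ -4.69 kJ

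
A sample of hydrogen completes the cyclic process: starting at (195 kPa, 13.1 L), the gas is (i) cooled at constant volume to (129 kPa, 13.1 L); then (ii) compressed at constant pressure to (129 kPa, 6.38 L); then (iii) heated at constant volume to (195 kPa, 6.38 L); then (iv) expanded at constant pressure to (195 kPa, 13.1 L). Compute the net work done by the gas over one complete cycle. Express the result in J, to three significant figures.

Constant-volume legs do no work.
W(ii) = (129)(6.38 − 13.1) = -866.9 J; W(iv) = (195)(13.1 − 6.38) = 1310 J.
W_net = -866.9 + 1310 = 443.5 J (the clockwise enclosed area).

W_net ≈ 444 J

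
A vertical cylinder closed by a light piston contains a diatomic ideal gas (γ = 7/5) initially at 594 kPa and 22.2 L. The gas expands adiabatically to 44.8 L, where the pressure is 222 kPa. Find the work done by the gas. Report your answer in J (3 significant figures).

W ≈ 8100 J

Adiabatic: W = (P₁V₁ − P₂V₂)/(γ − 1) with γ = 7/5.
P₁V₁ = 13187 J, P₂V₂ = 9946 J.
W = (13187 − 9946) / 0.4 = 8103 J.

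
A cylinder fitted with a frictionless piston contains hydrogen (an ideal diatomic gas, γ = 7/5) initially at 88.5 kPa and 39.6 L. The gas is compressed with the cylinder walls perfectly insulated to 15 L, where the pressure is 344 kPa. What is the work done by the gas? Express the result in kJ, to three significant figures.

Adiabatic: W = (P₁V₁ − P₂V₂)/(γ − 1) with γ = 7/5.
P₁V₁ = 3505 J, P₂V₂ = 5160 J.
W = (3505 − 5160) / 0.4 = -4139 J.

W ≈ -4.14 kJ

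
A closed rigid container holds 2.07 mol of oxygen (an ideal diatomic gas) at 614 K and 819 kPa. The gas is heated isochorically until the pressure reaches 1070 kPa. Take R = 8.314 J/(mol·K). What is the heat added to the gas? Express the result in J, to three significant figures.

Constant volume ⇒ W = 0, so Q = ΔU = nCᵥΔT with Cᵥ = 5R/2 = 20.79 J/(mol·K).
At constant V, T₂/T₁ = P₂/P₁ ⇒ ΔT = T₁(P₂/P₁ − 1) = 614·(1070/819 − 1) = 188.2 K.
ΔU = (2.07)(20.79)(188.2) = 8096 J.

Q ≈ 8100 J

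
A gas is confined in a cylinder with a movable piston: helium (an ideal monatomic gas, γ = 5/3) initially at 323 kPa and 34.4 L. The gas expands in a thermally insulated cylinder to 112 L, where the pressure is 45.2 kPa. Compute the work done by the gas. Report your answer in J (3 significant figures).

W ≈ 9070 J

Adiabatic: W = (P₁V₁ − P₂V₂)/(γ − 1) with γ = 5/3.
P₁V₁ = 11111 J, P₂V₂ = 5062 J.
W = (11111 − 5062) / 0.6667 = 9073 J.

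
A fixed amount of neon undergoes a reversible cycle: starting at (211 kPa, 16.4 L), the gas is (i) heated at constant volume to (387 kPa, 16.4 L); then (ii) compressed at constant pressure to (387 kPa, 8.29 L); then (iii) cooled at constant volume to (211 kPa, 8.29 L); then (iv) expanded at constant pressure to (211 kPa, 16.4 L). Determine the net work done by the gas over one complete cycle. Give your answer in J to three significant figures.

W_net ≈ -1430 J

Constant-volume legs do no work.
W(ii) = (387)(8.29 − 16.4) = -3139 J; W(iv) = (211)(16.4 − 8.29) = 1711 J.
W_net = -3139 + 1711 = -1427 J (the counter-clockwise enclosed area).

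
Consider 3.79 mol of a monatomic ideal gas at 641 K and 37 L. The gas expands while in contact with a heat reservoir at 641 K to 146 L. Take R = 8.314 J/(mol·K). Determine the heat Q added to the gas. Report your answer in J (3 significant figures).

Isothermal ⇒ ΔU = 0, so Q = W = nRT ln(V₂/V₁).
Q = (3.79)(8.314)(641) ln(146/37) = 20198 × 1.373 = 27725 J.

Q ≈ 27700 J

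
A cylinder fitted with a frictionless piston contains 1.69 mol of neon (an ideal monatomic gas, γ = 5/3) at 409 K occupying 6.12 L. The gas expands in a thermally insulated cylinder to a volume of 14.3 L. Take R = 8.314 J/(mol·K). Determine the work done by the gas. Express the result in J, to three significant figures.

W ≈ 3720 J

Adiabatic: TV^(γ−1) = const with γ = 5/3.
T₂ = T₁ (V₁/V₂)^(γ−1) = 409 × (6.12/14.3)^0.667 = 409 × 0.5679 = 232.3 K.
W_by = nCᵥ(T₁ − T₂) = (1.69)(12.47)(409 − 232.3) = 3725 J.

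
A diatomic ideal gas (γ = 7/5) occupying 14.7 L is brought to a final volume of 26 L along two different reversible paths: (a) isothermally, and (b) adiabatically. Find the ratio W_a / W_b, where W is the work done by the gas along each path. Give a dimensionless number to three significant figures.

W_a / W_b ≈ 1.12

Path (a) isothermal: W = P₁V₁ ln(V₂/V₁) → W_a/(P₁V₁) = 0.5702.
Path (b) adiabatic: W = P₁V₁(1 − (V₁/V₂)^(γ−1))/(γ−1) → W_b/(P₁V₁) = 0.5099.
W_a / W_b = 0.5702 / 0.5099 = 1.118.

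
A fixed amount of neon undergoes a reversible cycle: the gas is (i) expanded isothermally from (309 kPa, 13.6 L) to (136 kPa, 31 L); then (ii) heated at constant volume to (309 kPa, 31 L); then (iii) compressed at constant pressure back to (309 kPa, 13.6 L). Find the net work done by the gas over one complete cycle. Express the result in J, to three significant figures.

W_net ≈ -1910 J

Leg (i): W = PᵢVᵢ ln(V_f/Vᵢ) = (4202) ln(31/13.6) = 3462 J.
Leg (ii): W = 0.
Leg (iii): W = PΔV = (309)(13.6 − 31) = -5377 J.
W_net = 3462 − 5377 = -1914 J.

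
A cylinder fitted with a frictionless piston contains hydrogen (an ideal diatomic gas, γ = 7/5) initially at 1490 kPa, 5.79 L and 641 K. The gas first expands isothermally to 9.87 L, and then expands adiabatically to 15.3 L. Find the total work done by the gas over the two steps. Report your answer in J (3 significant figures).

Step 1 (isothermal): W = P₁V₁ ln(V₂/V₁) = (8627) ln(9.87/5.79) = 4601 J.
After step 1: P = 874.1 kPa, V = 9.87 L, T = 641 K.
Step 2 (adiabatic): W = (P₁V₁ − P₂V₂)/(γ−1) = (8627 − 7240)/0.4 = 3469 J.
W_total = 4601 + 3469 = 8070 J.

W_total ≈ 8070 J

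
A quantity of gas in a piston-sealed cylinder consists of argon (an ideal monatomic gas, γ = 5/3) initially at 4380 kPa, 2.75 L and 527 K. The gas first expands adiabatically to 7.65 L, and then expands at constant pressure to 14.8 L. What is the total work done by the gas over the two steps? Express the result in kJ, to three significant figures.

W_total ≈ 14.6 kJ

Step 1 (adiabatic): W = (P₁V₁ − P₂V₂)/(γ−1) = (12045 − 6090)/0.667 = 8933 J.
After step 1: P = 796 kPa, V = 7.65 L, T = 266.4 K.
Step 2 (isobaric): W = PΔV = (796 kPa)(14.8 − 7.65 L) = 5692 J.
W_total = 8933 + 5692 = 14625 J.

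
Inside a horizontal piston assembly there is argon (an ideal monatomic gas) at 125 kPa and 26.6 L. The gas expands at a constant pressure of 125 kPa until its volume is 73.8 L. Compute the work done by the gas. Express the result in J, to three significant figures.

W ≈ 5900 J

Isobaric: W = P ΔV.
W = (125 kPa)(73.8 − 26.6 L) = (125)(47.2) = 5900 J.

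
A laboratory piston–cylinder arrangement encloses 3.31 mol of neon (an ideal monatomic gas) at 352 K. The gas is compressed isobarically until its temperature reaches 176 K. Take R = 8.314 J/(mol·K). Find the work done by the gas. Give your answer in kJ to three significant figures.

Isobaric: W = P ΔV = nR ΔT.
W = (3.31)(8.314)(176 − 352) = -4843 J.

W ≈ -4.84 kJ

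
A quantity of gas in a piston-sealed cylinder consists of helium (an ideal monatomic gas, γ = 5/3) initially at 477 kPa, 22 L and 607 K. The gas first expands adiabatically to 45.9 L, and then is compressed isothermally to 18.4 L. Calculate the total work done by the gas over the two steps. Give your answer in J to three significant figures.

W_total ≈ 225 J

Step 1 (adiabatic): W = (P₁V₁ − P₂V₂)/(γ−1) = (10494 − 6427)/0.667 = 6100 J.
After step 1: P = 140 kPa, V = 45.9 L, T = 371.8 K.
Step 2 (isothermal): W = P₁V₁ ln(V₂/V₁) = (6427) ln(18.4/45.9) = -5875 J.
W_total = 6100 − 5875 = 225.3 J.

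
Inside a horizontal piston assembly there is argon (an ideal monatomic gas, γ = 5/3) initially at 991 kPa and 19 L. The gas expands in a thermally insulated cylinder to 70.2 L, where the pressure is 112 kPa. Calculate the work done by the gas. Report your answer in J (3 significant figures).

Adiabatic: W = (P₁V₁ − P₂V₂)/(γ − 1) with γ = 5/3.
P₁V₁ = 18829 J, P₂V₂ = 7862 J.
W = (18829 − 7862) / 0.6667 = 16450 J.

W ≈ 16400 J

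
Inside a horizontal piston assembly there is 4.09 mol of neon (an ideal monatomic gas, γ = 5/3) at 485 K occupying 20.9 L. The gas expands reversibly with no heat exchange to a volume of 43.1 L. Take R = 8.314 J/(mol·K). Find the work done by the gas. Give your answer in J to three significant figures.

Adiabatic: TV^(γ−1) = const with γ = 5/3.
T₂ = T₁ (V₁/V₂)^(γ−1) = 485 × (20.9/43.1)^0.667 = 485 × 0.6172 = 299.4 K.
W_by = nCᵥ(T₁ − T₂) = (4.09)(12.47)(485 − 299.4) = 9469 J.

W ≈ 9470 J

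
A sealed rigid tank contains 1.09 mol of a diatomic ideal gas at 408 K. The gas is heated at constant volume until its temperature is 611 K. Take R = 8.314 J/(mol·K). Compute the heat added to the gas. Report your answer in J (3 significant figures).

Q ≈ 4600 J

Constant volume ⇒ W = 0, so Q = ΔU = nCᵥΔT with Cᵥ = 5R/2 = 20.79 J/(mol·K).
ΔU = (1.09)(20.79)(611 − 408) = 4599 J.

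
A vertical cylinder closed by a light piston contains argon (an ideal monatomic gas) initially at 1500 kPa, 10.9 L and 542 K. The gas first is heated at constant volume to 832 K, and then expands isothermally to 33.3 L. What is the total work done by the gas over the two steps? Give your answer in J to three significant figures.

Step 1 (isochoric): W = 0 (constant volume).
After step 1: P = 2303 kPa (V unchanged).
Step 2 (isothermal): W = P₁V₁ ln(V₂/V₁) = (25098) ln(33.3/10.9) = 28029 J.
W_total = 0 + 28029 = 28029 J.

W_total ≈ 28000 J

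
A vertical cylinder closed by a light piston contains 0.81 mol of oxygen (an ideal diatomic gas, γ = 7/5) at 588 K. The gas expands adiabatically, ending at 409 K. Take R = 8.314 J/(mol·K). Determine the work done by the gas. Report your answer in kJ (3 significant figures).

W ≈ 3.01 kJ

Adiabatic ⇒ Q = 0, so W_by = −ΔU = nCᵥ(T₁ − T₂).
Cᵥ = 5R/2 = 20.79 J/(mol·K).
W = (0.81)(20.79)(588 − 409) = 3014 J.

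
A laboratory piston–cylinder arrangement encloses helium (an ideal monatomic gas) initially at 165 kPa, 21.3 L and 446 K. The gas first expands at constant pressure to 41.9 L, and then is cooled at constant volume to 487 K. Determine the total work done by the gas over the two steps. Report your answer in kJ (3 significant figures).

W_total ≈ 3.40 kJ

Step 1 (isobaric): W = PΔV = (165 kPa)(41.9 − 21.3 L) = 3399 J.
Step 2 (isochoric): W = 0 (constant volume).
W_total = 3399 + 0 = 3399 J.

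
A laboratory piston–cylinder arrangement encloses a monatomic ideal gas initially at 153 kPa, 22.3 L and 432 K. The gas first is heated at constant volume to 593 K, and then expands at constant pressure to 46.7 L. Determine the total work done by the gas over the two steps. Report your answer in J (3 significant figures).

W_total ≈ 5120 J

Step 1 (isochoric): W = 0 (constant volume).
After step 1: P = 210 kPa (V unchanged).
Step 2 (isobaric): W = PΔV = (210 kPa)(46.7 − 22.3 L) = 5125 J.
W_total = 0 + 5125 = 5125 J.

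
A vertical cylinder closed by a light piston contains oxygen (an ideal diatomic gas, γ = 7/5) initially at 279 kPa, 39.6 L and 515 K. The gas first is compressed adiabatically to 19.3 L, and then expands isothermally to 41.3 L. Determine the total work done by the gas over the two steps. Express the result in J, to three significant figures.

Step 1 (adiabatic): W = (P₁V₁ − P₂V₂)/(γ−1) = (11048 − 14728)/0.4 = -9200 J.
After step 1: P = 763.1 kPa, V = 19.3 L, T = 686.5 K.
Step 2 (isothermal): W = P₁V₁ ln(V₂/V₁) = (14728) ln(41.3/19.3) = 11205 J.
W_total = -9200 + 11205 = 2005 J.

W_total ≈ 2000 J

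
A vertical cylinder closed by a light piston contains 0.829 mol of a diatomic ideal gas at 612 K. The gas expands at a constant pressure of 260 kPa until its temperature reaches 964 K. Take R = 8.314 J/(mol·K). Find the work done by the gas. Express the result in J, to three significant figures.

Isobaric: W = P ΔV = nR ΔT.
W = (0.829)(8.314)(964 − 612) = 2426 J.

W ≈ 2430 J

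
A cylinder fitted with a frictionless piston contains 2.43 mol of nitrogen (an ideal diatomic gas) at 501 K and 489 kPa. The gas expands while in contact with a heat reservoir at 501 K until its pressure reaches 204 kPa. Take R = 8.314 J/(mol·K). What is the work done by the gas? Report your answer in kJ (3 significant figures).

W ≈ 8.85 kJ

Isothermal process: W = nRT ln(V₂/V₁) = nRT ln(P₁/P₂).
W = (2.43)(8.314)(501) × ln(489/204)
  = 10122 × ln(2.397) = 10122 × 0.8742
W_by_gas = 8849 J.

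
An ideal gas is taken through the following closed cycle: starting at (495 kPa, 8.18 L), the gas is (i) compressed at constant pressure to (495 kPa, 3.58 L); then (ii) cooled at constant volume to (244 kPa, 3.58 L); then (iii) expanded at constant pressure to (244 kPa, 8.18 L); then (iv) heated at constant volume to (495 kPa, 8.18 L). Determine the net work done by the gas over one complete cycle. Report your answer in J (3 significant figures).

W_net ≈ -1150 J

Constant-volume legs do no work.
W(i) = (495)(3.58 − 8.18) = -2277 J; W(iii) = (244)(8.18 − 3.58) = 1122 J.
W_net = -2277 + 1122 = -1155 J (the counter-clockwise enclosed area).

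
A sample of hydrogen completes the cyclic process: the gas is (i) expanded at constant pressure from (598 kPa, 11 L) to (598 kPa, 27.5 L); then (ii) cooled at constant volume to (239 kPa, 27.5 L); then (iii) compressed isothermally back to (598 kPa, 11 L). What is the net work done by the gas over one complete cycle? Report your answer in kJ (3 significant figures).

Leg (i): W = PΔV = (598)(27.5 − 11) = 9867 J.
Leg (ii): W = 0.
Leg (iii): W = PᵢVᵢ ln(V_f/Vᵢ) = (6572) ln(11/27.5) = -6022 J.
W_net = 9867 − 6022 = 3845 J.

W_net ≈ 3.84 kJ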